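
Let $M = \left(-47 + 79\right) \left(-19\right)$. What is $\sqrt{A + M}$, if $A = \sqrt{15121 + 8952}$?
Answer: $\sqrt{-608 + \sqrt{24073}} \approx 21.28 i$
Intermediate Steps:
$M = -608$ ($M = 32 \left(-19\right) = -608$)
$A = \sqrt{24073} \approx 155.15$
$\sqrt{A + M} = \sqrt{\sqrt{24073} - 608} = \sqrt{-608 + \sqrt{24073}}$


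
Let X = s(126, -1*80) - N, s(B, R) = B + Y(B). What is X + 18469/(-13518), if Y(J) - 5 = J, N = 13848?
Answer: -183741607/13518 ≈ -13592.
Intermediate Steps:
Y(J) = 5 + J
s(B, R) = 5 + 2*B (s(B, R) = B + (5 + B) = 5 + 2*B)
X = -13591 (X = (5 + 2*126) - 1*13848 = (5 + 252) - 13848 = 257 - 13848 = -13591)
X + 18469/(-13518) = -13591 + 18469/(-13518) = -13591 + 18469*(-1/13518) = -13591 - 18469/13518 = -183741607/13518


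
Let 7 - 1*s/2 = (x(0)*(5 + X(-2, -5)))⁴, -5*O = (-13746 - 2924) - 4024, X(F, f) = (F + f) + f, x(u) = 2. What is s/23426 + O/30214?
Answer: -2780029404/884741455 ≈ -3.1422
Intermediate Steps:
X(F, f) = F + 2*f
O = 20694/5 (O = -((-13746 - 2924) - 4024)/5 = -(-16670 - 4024)/5 = -⅕*(-20694) = 20694/5 ≈ 4138.8)
s = -76818 (s = 14 - 2*16*(5 + (-2 + 2*(-5)))⁴ = 14 - 2*16*(5 + (-2 - 10))⁴ = 14 - 2*16*(5 - 12)⁴ = 14 - 2*(2*(-7))⁴ = 14 - 2*(-14)⁴ = 14 - 2*38416 = 14 - 76832 = -76818)
s/23426 + O/30214 = -76818/23426 + (20694/5)/30214 = -76818*1/23426 + (20694/5)*(1/30214) = -38409/11713 + 10347/75535 = -2780029404/884741455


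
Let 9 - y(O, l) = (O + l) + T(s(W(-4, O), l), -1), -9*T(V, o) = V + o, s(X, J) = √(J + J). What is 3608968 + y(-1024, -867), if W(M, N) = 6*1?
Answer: 32497811/9 + 17*I*√6/9 ≈ 3.6109e+6 + 4.6268*I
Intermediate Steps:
W(M, N) = 6
s(X, J) = √2*√J (s(X, J) = √(2*J) = √2*√J)
T(V, o) = -V/9 - o/9 (T(V, o) = -(V + o)/9 = -V/9 - o/9)
y(O, l) = 80/9 - O - l + √2*√l/9 (y(O, l) = 9 - ((O + l) + (-√2*√l/9 - ⅑*(-1))) = 9 - ((O + l) + (-√2*√l/9 + ⅑)) = 9 - ((O + l) + (⅑ - √2*√l/9)) = 9 - (⅑ + O + l - √2*√l/9) = 9 + (-⅑ - O - l + √2*√l/9) = 80/9 - O - l + √2*√l/9)
3608968 + y(-1024, -867) = 3608968 + (80/9 - 1*(-1024) - 1*(-867) + √2*√(-867)/9) = 3608968 + (80/9 + 1024 + 867 + √2*(17*I*√3)/9) = 3608968 + (80/9 + 1024 + 867 + 17*I*√6/9) = 3608968 + (17099/9 + 17*I*√6/9) = 32497811/9 + 17*I*√6/9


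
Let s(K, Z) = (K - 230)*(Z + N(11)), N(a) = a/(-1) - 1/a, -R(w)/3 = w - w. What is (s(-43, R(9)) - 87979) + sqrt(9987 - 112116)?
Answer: -934463/11 + I*sqrt(102129) ≈ -84951.0 + 319.58*I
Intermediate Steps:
R(w) = 0 (R(w) = -3*(w - w) = -3*0 = 0)
N(a) = -a - 1/a (N(a) = a*(-1) - 1/a = -a - 1/a)
s(K, Z) = (-230 + K)*(-122/11 + Z) (s(K, Z) = (K - 230)*(Z + (-1*11 - 1/11)) = (-230 + K)*(Z + (-11 - 1*1/11)) = (-230 + K)*(Z + (-11 - 1/11)) = (-230 + K)*(Z - 122/11) = (-230 + K)*(-122/11 + Z))
(s(-43, R(9)) - 87979) + sqrt(9987 - 112116) = ((28060/11 - 230*0 - 122/11*(-43) - 43*0) - 87979) + sqrt(9987 - 112116) = ((28060/11 + 0 + 5246/11 + 0) - 87979) + sqrt(-102129) = (33306/11 - 87979) + I*sqrt(102129) = -934463/11 + I*sqrt(102129)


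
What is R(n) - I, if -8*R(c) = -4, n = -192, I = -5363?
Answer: 10727/2 ≈ 5363.5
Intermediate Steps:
R(c) = ½ (R(c) = -⅛*(-4) = ½)
R(n) - I = ½ - 1*(-5363) = ½ + 5363 = 10727/2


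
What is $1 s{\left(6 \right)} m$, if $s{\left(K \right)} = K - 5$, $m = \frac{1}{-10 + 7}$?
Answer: $- \frac{1}{3} \approx -0.33333$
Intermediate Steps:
$m = - \frac{1}{3}$ ($m = \frac{1}{-3} = - \frac{1}{3} \approx -0.33333$)
$s{\left(K \right)} = -5 + K$
$1 s{\left(6 \right)} m = 1 \left(-5 + 6\right) \left(- \frac{1}{3}\right) = 1 \cdot 1 \left(- \frac{1}{3}\right) = 1 \left(- \frac{1}{3}\right) = - \frac{1}{3}$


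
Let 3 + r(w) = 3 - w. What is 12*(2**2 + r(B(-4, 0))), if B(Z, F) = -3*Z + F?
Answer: -96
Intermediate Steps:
B(Z, F) = F - 3*Z
r(w) = -w (r(w) = -3 + (3 - w) = -w)
12*(2**2 + r(B(-4, 0))) = 12*(2**2 - (0 - 3*(-4))) = 12*(4 - (0 + 12)) = 12*(4 - 1*12) = 12*(4 - 12) = 12*(-8) = -96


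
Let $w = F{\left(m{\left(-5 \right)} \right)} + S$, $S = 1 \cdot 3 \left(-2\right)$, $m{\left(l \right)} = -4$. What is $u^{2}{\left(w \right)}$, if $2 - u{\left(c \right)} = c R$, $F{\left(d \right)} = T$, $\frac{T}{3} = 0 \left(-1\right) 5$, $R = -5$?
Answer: $784$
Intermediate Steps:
$T = 0$ ($T = 3 \cdot 0 \left(-1\right) 5 = 3 \cdot 0 \cdot 5 = 3 \cdot 0 = 0$)
$F{\left(d \right)} = 0$
$S = -6$ ($S = 3 \left(-2\right) = -6$)
$w = -6$ ($w = 0 - 6 = -6$)
$u{\left(c \right)} = 2 + 5 c$ ($u{\left(c \right)} = 2 - c \left(-5\right) = 2 - - 5 c = 2 + 5 c$)
$u^{2}{\left(w \right)} = \left(2 + 5 \left(-6\right)\right)^{2} = \left(2 - 30\right)^{2} = \left(-28\right)^{2} = 784$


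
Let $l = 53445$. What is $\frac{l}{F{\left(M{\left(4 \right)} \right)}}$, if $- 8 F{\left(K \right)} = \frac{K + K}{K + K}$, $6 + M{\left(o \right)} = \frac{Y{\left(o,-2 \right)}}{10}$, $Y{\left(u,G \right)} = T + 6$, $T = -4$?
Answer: $-427560$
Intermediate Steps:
$Y{\left(u,G \right)} = 2$ ($Y{\left(u,G \right)} = -4 + 6 = 2$)
$M{\left(o \right)} = - \frac{29}{5}$ ($M{\left(o \right)} = -6 + \frac{2}{10} = -6 + 2 \cdot \frac{1}{10} = -6 + \frac{1}{5} = - \frac{29}{5}$)
$F{\left(K \right)} = - \frac{1}{8}$ ($F{\left(K \right)} = - \frac{\left(K + K\right) \frac{1}{K + K}}{8} = - \frac{2 K \frac{1}{2 K}}{8} = \left(- \frac{1}{8}\right) 1 = - \frac{1}{8}$)
$\frac{l}{F{\left(M{\left(4 \right)} \right)}} = \frac{53445}{- \frac{1}{8}} = 53445 \left(-8\right) = -427560$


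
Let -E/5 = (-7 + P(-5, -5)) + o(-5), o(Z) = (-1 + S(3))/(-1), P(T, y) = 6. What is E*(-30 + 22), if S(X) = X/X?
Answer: -40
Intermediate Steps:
S(X) = 1
o(Z) = 0 (o(Z) = (-1 + 1)/(-1) = 0*(-1) = 0)
E = 5 (E = -5*((-7 + 6) + 0) = -5*(-1 + 0) = -5*(-1) = 5)
E*(-30 + 22) = 5*(-30 + 22) = 5*(-8) = -40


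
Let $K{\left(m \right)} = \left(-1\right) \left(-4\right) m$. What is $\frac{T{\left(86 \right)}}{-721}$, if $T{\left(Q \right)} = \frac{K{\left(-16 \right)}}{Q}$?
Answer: $\frac{32}{31003} \approx 0.0010322$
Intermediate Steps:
$K{\left(m \right)} = 4 m$
$T{\left(Q \right)} = - \frac{64}{Q}$ ($T{\left(Q \right)} = \frac{4 \left(-16\right)}{Q} = - \frac{64}{Q}$)
$\frac{T{\left(86 \right)}}{-721} = \frac{\left(-64\right) \frac{1}{86}}{-721} = \left(-64\right) \frac{1}{86} \left(- \frac{1}{721}\right) = \left(- \frac{32}{43}\right) \left(- \frac{1}{721}\right) = \frac{32}{31003}$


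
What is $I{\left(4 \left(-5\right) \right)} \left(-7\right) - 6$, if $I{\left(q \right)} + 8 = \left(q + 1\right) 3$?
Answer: $449$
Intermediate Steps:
$I{\left(q \right)} = -5 + 3 q$ ($I{\left(q \right)} = -8 + \left(q + 1\right) 3 = -8 + \left(1 + q\right) 3 = -8 + \left(3 + 3 q\right) = -5 + 3 q$)
$I{\left(4 \left(-5\right) \right)} \left(-7\right) - 6 = \left(-5 + 3 \cdot 4 \left(-5\right)\right) \left(-7\right) - 6 = \left(-5 + 3 \left(-20\right)\right) \left(-7\right) - 6 = \left(-5 - 60\right) \left(-7\right) - 6 = \left(-65\right) \left(-7\right) - 6 = 455 - 6 = 449$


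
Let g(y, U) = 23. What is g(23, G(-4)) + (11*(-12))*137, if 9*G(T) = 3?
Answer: -18061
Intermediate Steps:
G(T) = ⅓ (G(T) = (⅑)*3 = ⅓)
g(23, G(-4)) + (11*(-12))*137 = 23 + (11*(-12))*137 = 23 - 132*137 = 23 - 18084 = -18061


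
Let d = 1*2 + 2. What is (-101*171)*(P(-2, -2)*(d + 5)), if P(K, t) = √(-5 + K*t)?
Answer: -155439*I ≈ -1.5544e+5*I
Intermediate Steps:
d = 4 (d = 2 + 2 = 4)
(-101*171)*(P(-2, -2)*(d + 5)) = (-101*171)*(√(-5 - 2*(-2))*(4 + 5)) = -17271*√(-5 + 4)*9 = -17271*√(-1)*9 = -17271*I*9 = -155439*I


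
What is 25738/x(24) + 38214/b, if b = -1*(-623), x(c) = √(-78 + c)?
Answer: 38214/623 - 12869*I*√6/9 ≈ 61.339 - 3502.5*I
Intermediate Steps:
b = 623
25738/x(24) + 38214/b = 25738/(√(-78 + 24)) + 38214/623 = 25738/(√(-54)) + 38214*(1/623) = 25738/((3*I*√6)) + 38214/623 = 25738*(-I*√6/18) + 38214/623 = -12869*I*√6/9 + 38214/623 = 38214/623 - 12869*I*√6/9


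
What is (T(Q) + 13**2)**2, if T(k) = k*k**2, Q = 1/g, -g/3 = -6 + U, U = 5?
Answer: 20830096/729 ≈ 28574.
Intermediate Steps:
g = 3 (g = -3*(-6 + 5) = -3*(-1) = 3)
Q = 1/3 ≈ 0.33333
T(k) = k**3
(T(Q) + 13**2)**2 = ((1/3)**3 + 13**2)**2 = (1/27 + 169)**2 = (4564/27)**2 = 20830096/729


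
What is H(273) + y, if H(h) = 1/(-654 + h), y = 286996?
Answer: 109345475/381 ≈ 2.8700e+5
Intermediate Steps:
H(273) + y = 1/(-654 + 273) + 286996 = 1/(-381) + 286996 = -1/381 + 286996 = 109345475/381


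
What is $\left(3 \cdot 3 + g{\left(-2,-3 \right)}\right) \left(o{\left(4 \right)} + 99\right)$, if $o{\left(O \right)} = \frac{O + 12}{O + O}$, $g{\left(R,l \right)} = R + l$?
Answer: $404$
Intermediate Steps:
$o{\left(O \right)} = \frac{12 + O}{2 O}$
$\left(3 \cdot 3 + g{\left(-2,-3 \right)}\right) \left(o{\left(4 \right)} + 99\right) = \left(3 \cdot 3 - 5\right) \left(\frac{12 + 4}{2 \cdot 4} + 99\right) = \left(9 - 5\right) \left(\frac{1}{2} \cdot \frac{1}{4} \cdot 16 + 99\right) = 4 \left(2 + 99\right) = 4 \cdot 101 = 404$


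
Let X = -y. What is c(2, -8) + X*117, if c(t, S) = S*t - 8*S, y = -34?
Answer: 4026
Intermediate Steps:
c(t, S) = -8*S + S*t
X = 34 (X = -1*(-34) = 34)
c(2, -8) + X*117 = -8*(-8 + 2) + 34*117 = -8*(-6) + 3978 = 48 + 3978 = 4026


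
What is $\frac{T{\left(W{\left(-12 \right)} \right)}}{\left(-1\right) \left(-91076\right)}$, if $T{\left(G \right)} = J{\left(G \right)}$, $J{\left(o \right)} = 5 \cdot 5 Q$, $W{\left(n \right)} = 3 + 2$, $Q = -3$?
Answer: $- \frac{75}{91076} \approx -0.00082349$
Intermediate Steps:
$W{\left(n \right)} = 5$
$J{\left(o \right)} = -75$ ($J{\left(o \right)} = 5 \cdot 5 \left(-3\right) = 25 \left(-3\right) = -75$)
$T{\left(G \right)} = -75$
$\frac{T{\left(W{\left(-12 \right)} \right)}}{\left(-1\right) \left(-91076\right)} = - \frac{75}{\left(-1\right) \left(-91076\right)} = - \frac{75}{91076}$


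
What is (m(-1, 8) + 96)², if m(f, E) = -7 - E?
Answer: 6561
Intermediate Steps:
(m(-1, 8) + 96)² = ((-7 - 1*8) + 96)² = ((-7 - 8) + 96)² = (-15 + 96)² = 81² = 6561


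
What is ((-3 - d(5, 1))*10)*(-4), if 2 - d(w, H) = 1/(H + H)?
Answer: 180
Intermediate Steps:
d(w, H) = 2 - 1/(2*H) (d(w, H) = 2 - 1/(H + H) = 2 - 1/(2*H))
((-3 - d(5, 1))*10)*(-4) = ((-3 - (2 - 1/2/1))*10)*(-4) = ((-3 - (2 - 1/2*1))*10)*(-4) = ((-3 - (2 - 1/2))*10)*(-4) = ((-3 - 1*3/2)*10)*(-4) = ((-3 - 3/2)*10)*(-4) = -9/2*10*(-4) = -45*(-4) = 180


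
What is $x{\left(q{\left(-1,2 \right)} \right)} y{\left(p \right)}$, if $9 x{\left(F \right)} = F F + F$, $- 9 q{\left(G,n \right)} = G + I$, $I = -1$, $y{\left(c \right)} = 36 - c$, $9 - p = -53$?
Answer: $- \frac{572}{729} \approx -0.78464$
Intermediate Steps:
$p = 62$ ($p = 9 - -53 = 9 + 53 = 62$)
$q{\left(G,n \right)} = \frac{1}{9} - \frac{G}{9}$ ($q{\left(G,n \right)} = - \frac{G - 1}{9} = - \frac{-1 + G}{9} = \frac{1}{9} - \frac{G}{9}$)
$x{\left(F \right)} = \frac{F}{9} + \frac{F^{2}}{9}$ ($x{\left(F \right)} = \frac{F F + F}{9} = \frac{F^{2} + F}{9} = \frac{F + F^{2}}{9} = \frac{F}{9} + \frac{F^{2}}{9}$)
$x{\left(q{\left(-1,2 \right)} \right)} y{\left(p \right)} = \frac{\left(\frac{1}{9} - - \frac{1}{9}\right) \left(1 + \left(\frac{1}{9} - - \frac{1}{9}\right)\right)}{9} \left(36 - 62\right) = \frac{\left(\frac{1}{9} + \frac{1}{9}\right) \left(1 + \left(\frac{1}{9} + \frac{1}{9}\right)\right)}{9} \left(36 - 62\right) = \frac{1}{9} \cdot \frac{2}{9} \left(1 + \frac{2}{9}\right) \left(-26\right) = \frac{1}{9} \cdot \frac{2}{9} \cdot \frac{11}{9} \left(-26\right) = \frac{22}{729} \left(-26\right) = - \frac{572}{729}$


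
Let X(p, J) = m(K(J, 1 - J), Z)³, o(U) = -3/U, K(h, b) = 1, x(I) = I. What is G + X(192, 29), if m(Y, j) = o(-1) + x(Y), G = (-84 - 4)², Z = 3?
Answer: 7808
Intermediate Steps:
G = 7744 (G = (-88)² = 7744)
m(Y, j) = 3 + Y (m(Y, j) = -3/(-1) + Y = -3*(-1) + Y = 3 + Y)
X(p, J) = 64 (X(p, J) = (3 + 1)³ = 4³ = 64)
G + X(192, 29) = 7744 + 64 = 7808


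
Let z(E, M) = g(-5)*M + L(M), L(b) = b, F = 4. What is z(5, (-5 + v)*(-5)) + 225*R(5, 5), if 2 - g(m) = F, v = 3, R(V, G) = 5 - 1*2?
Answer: 665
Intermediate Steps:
R(V, G) = 3 (R(V, G) = 5 - 2 = 3)
g(m) = -2 (g(m) = 2 - 1*4 = 2 - 4 = -2)
z(E, M) = -M (z(E, M) = -2*M + M = -M)
z(5, (-5 + v)*(-5)) + 225*R(5, 5) = -(-5 + 3)*(-5) + 225*3 = -(-2)*(-5) + 675 = -1*10 + 675 = -10 + 675 = 665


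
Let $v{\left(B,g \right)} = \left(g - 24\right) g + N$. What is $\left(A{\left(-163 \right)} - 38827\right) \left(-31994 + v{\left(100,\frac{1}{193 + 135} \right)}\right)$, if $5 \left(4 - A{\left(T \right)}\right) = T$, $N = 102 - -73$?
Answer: $\frac{20748155615187}{16810} \approx 1.2343 \cdot 10^{9}$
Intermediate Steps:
$N = 175$ ($N = 102 + 73 = 175$)
$A{\left(T \right)} = 4 - \frac{T}{5}$
$v{\left(B,g \right)} = 175 + g \left(-24 + g\right)$ ($v{\left(B,g \right)} = \left(g - 24\right) g + 175 = \left(-24 + g\right) g + 175 = g \left(-24 + g\right) + 175 = 175 + g \left(-24 + g\right)$)
$\left(A{\left(-163 \right)} - 38827\right) \left(-31994 + v{\left(100,\frac{1}{193 + 135} \right)}\right) = \left(\left(4 - - \frac{163}{5}\right) - 38827\right) \left(-31994 + \left(175 + \left(\frac{1}{193 + 135}\right)^{2} - \frac{24}{193 + 135}\right)\right) = \left(\left(4 + \frac{163}{5}\right) - 38827\right) \left(-31994 + \left(175 + \left(\frac{1}{328}\right)^{2} - \frac{24}{328}\right)\right) = \left(\frac{183}{5} - 38827\right) \left(-31994 + \left(175 + \left(\frac{1}{328}\right)^{2} - \frac{3}{41}\right)\right) = - \frac{193952 \left(-31994 + \left(175 + \frac{1}{107584} - \frac{3}{41}\right)\right)}{5} = - \frac{193952 \left(-31994 + \frac{18819329}{107584}\right)}{5} = \left(- \frac{193952}{5}\right) \left(- \frac{3423223167}{107584}\right) = \frac{20748155615187}{16810}$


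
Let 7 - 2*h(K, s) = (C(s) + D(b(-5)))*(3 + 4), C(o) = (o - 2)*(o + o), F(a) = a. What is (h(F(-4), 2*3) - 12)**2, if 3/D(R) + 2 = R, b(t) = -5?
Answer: 30625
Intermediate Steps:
C(o) = 2*o*(-2 + o) (C(o) = (-2 + o)*(2*o) = 2*o*(-2 + o))
D(R) = 3/(-2 + R)
h(K, s) = 5 - 7*s*(-2 + s) (h(K, s) = 7/2 - (2*s*(-2 + s) + 3/(-2 - 5))*(3 + 4)/2 = 7/2 - (2*s*(-2 + s) + 3/(-7))*7/2 = 7/2 - (2*s*(-2 + s) + 3*(-1/7))*7/2 = 7/2 - (2*s*(-2 + s) - 3/7)*7/2 = 7/2 - (-3/7 + 2*s*(-2 + s))*7/2 = 7/2 - (-3 + 14*s*(-2 + s))/2 = 7/2 + (3/2 - 7*s*(-2 + s)) = 5 - 7*s*(-2 + s))
(h(F(-4), 2*3) - 12)**2 = ((5 - 7*2*3*(-2 + 2*3)) - 12)**2 = ((5 - 7*6*(-2 + 6)) - 12)**2 = ((5 - 7*6*4) - 12)**2 = ((5 - 168) - 12)**2 = (-163 - 12)**2 = (-175)**2 = 30625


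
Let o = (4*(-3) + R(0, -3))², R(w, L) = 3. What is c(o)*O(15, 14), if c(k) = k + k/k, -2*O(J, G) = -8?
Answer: 328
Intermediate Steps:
O(J, G) = 4 (O(J, G) = -½*(-8) = 4)
o = 81 (o = (4*(-3) + 3)² = (-12 + 3)² = (-9)² = 81)
c(k) = 1 + k (c(k) = k + 1 = 1 + k)
c(o)*O(15, 14) = (1 + 81)*4 = 82*4 = 328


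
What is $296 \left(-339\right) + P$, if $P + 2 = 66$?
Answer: $-100280$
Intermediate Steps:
$P = 64$ ($P = -2 + 66 = 64$)
$296 \left(-339\right) + P = 296 \left(-339\right) + 64 = -100344 + 64 = -100280$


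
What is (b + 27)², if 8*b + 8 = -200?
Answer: 1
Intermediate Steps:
b = -26 (b = -1 + (⅛)*(-200) = -1 - 25 = -26)
(b + 27)² = (-26 + 27)² = 1² = 1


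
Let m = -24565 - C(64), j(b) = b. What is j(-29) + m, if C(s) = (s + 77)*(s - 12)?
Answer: -31926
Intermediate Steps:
C(s) = (-12 + s)*(77 + s) (C(s) = (77 + s)*(-12 + s) = (-12 + s)*(77 + s))
m = -31897 (m = -24565 - (-924 + 64² + 65*64) = -24565 - (-924 + 4096 + 4160) = -24565 - 1*7332 = -24565 - 7332 = -31897)
j(-29) + m = -29 - 31897 = -31926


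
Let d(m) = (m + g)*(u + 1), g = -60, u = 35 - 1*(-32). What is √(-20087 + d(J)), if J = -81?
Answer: 5*I*√1187 ≈ 172.26*I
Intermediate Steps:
u = 67 (u = 35 + 32 = 67)
d(m) = -4080 + 68*m (d(m) = (m - 60)*(67 + 1) = (-60 + m)*68 = -4080 + 68*m)
√(-20087 + d(J)) = √(-20087 + (-4080 + 68*(-81))) = √(-20087 + (-4080 - 5508)) = √(-20087 - 9588) = √(-29675) = 5*I*√1187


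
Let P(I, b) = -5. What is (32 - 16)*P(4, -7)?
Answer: -80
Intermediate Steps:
(32 - 16)*P(4, -7) = (32 - 16)*(-5) = 16*(-5) = -80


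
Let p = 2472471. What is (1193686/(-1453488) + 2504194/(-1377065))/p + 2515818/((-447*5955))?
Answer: -138335708411091568147667/146367237697681114480680 ≈ -0.94513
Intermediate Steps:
(1193686/(-1453488) + 2504194/(-1377065))/p + 2515818/((-447*5955)) = (1193686/(-1453488) + 2504194/(-1377065))/2472471 + 2515818/((-447*5955)) = (1193686*(-1/1453488) + 2504194*(-1/1377065))*(1/2472471) + 2515818/(-2661885) = (-596843/726744 - 2504194/1377065)*(1/2472471) + 2515818*(-1/2661885) = -2641799570131/1000773726360*1/2472471 - 838606/887295 = -2641799570131/2474384015987035560 - 838606/887295 = -138335708411091568147667/146367237697681114480680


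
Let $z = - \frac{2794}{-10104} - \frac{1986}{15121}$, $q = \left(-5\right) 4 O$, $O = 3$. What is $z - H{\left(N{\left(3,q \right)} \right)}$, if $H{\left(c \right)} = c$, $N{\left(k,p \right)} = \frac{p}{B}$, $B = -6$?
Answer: $- \frac{752822155}{76391292} \approx -9.8548$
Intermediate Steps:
$q = -60$ ($q = \left(-5\right) 4 \cdot 3 = \left(-20\right) 3 = -60$)
$N{\left(k,p \right)} = - \frac{p}{6}$ ($N{\left(k,p \right)} = \frac{p}{-6} = p \left(- \frac{1}{6}\right) = - \frac{p}{6}$)
$z = \frac{11090765}{76391292}$ ($z = \left(-2794\right) \left(- \frac{1}{10104}\right) - \frac{1986}{15121} = \frac{1397}{5052} - \frac{1986}{15121} = \frac{11090765}{76391292} \approx 0.14518$)
$z - H{\left(N{\left(3,q \right)} \right)} = \frac{11090765}{76391292} - \left(- \frac{1}{6}\right) \left(-60\right) = \frac{11090765}{76391292} - 10 = - \frac{752822155}{76391292}$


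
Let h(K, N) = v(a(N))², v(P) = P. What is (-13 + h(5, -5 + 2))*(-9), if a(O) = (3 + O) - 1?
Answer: 108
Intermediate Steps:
a(O) = 2 + O
h(K, N) = (2 + N)²
(-13 + h(5, -5 + 2))*(-9) = (-13 + (2 + (-5 + 2))²)*(-9) = (-13 + (2 - 3)²)*(-9) = (-13 + (-1)²)*(-9) = (-13 + 1)*(-9) = -12*(-9) = 108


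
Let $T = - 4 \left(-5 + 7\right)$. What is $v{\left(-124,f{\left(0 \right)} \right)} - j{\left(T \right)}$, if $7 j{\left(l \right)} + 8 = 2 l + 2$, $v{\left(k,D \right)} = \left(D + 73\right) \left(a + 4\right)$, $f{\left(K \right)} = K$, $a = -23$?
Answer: $- \frac{9687}{7} \approx -1383.9$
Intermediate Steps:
$T = -8$ ($T = \left(-4\right) 2 = -8$)
$v{\left(k,D \right)} = -1387 - 19 D$ ($v{\left(k,D \right)} = \left(D + 73\right) \left(-23 + 4\right) = \left(73 + D\right) \left(-19\right) = -1387 - 19 D$)
$j{\left(l \right)} = - \frac{6}{7} + \frac{2 l}{7}$ ($j{\left(l \right)} = - \frac{8}{7} + \frac{2 l + 2}{7} = - \frac{8}{7} + \frac{2 + 2 l}{7} = - \frac{8}{7} + \left(\frac{2}{7} + \frac{2 l}{7}\right) = - \frac{6}{7} + \frac{2 l}{7}$)
$v{\left(-124,f{\left(0 \right)} \right)} - j{\left(T \right)} = \left(-1387 - 0\right) - \left(- \frac{6}{7} + \frac{2}{7} \left(-8\right)\right) = \left(-1387 + 0\right) - \left(- \frac{6}{7} - \frac{16}{7}\right) = -1387 - - \frac{22}{7} = -1387 + \frac{22}{7} = - \frac{9687}{7}$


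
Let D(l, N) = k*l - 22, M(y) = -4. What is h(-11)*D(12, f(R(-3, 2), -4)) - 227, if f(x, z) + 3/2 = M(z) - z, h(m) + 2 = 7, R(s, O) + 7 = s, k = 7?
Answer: 83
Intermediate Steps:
R(s, O) = -7 + s
h(m) = 5 (h(m) = -2 + 7 = 5)
f(x, z) = -11/2 - z (f(x, z) = -3/2 + (-4 - z) = -11/2 - z)
D(l, N) = -22 + 7*l (D(l, N) = 7*l - 22 = -22 + 7*l)
h(-11)*D(12, f(R(-3, 2), -4)) - 227 = 5*(-22 + 7*12) - 227 = 5*(-22 + 84) - 227 = 5*62 - 227 = 310 - 227 = 83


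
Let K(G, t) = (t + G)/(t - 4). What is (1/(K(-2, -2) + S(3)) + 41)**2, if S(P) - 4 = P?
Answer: 894916/529 ≈ 1691.7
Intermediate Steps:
S(P) = 4 + P
K(G, t) = (G + t)/(-4 + t)
(1/(K(-2, -2) + S(3)) + 41)**2 = (1/((-2 - 2)/(-4 - 2) + (4 + 3)) + 41)**2 = (1/(-4/(-6) + 7) + 41)**2 = (1/(-1/6*(-4) + 7) + 41)**2 = (1/(2/3 + 7) + 41)**2 = (1/(23/3) + 41)**2 = (3/23 + 41)**2 = (946/23)**2 = 894916/529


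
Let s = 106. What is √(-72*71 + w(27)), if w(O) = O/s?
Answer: 3*I*√6381730/106 ≈ 71.496*I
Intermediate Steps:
w(O) = O/106
√(-72*71 + w(27)) = √(-72*71 + (1/106)*27) = √(-5112 + 27/106) = √(-541845/106) = 3*I*√6381730/106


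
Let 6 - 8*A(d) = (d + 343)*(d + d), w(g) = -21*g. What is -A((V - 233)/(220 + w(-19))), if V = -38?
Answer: -58613949/1532644 ≈ -38.244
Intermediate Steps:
A(d) = 3/4 - d*(343 + d)/4 (A(d) = 3/4 - (d + 343)*(d + d)/8 = 3/4 - (343 + d)*2*d/8 = 3/4 - d*(343 + d)/4)
-A((V - 233)/(220 + w(-19))) = -(3/4 - 343*(-38 - 233)/(4*(220 - 21*(-19))) - (-38 - 233)**2/(220 - 21*(-19))**2/4) = -(3/4 - (-92953)/(4*(220 + 399)) - 73441/(220 + 399)**2/4) = -(3/4 - (-92953)/(4*619) - (-271/619)**2/4) = -(3/4 - (-92953)/(4*619) - (-271*1/619)**2/4) = -(3/4 - 343/4*(-271/619) - (-271/619)**2/4) = -(3/4 + 92953/2476 - 1/4*73441/383161) = -(3/4 + 92953/2476 - 73441/1532644) = -1*58613949/1532644 = -58613949/1532644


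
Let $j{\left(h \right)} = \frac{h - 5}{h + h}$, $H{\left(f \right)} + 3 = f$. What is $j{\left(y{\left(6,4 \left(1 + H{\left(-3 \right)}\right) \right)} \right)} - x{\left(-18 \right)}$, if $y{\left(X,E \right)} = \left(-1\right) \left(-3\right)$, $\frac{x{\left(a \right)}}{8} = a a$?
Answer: $- \frac{7777}{3} \approx -2592.3$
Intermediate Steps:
$H{\left(f \right)} = -3 + f$
$x{\left(a \right)} = 8 a^{2}$ ($x{\left(a \right)} = 8 a a = 8 a^{2}$)
$y{\left(X,E \right)} = 3$
$j{\left(h \right)} = \frac{-5 + h}{2 h}$
$j{\left(y{\left(6,4 \left(1 + H{\left(-3 \right)}\right) \right)} \right)} - x{\left(-18 \right)} = \frac{-5 + 3}{2 \cdot 3} - 8 \left(-18\right)^{2} = \frac{1}{2} \cdot \frac{1}{3} \left(-2\right) - 8 \cdot 324 = - \frac{1}{3} - 2592 = - \frac{7777}{3}$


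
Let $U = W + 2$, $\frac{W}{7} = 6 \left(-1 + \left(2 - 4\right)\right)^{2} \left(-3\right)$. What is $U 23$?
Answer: $-26036$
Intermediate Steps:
$W = -1134$ ($W = 7 \cdot 6 \left(-1 + \left(2 - 4\right)\right)^{2} \left(-3\right) = 7 \cdot 6 \left(-1 - 2\right)^{2} \left(-3\right) = 7 \cdot 6 \left(-3\right)^{2} \left(-3\right) = 7 \cdot 6 \cdot 9 \left(-3\right) = 7 \cdot 54 \left(-3\right) = 7 \left(-162\right) = -1134$)
$U = -1132$ ($U = -1134 + 2 = -1132$)
$U 23 = \left(-1132\right) 23 = -26036$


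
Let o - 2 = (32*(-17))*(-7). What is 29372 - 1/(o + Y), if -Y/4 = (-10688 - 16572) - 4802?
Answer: 3878807575/132058 ≈ 29372.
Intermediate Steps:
o = 3810 (o = 2 + (32*(-17))*(-7) = 2 - 544*(-7) = 2 + 3808 = 3810)
Y = 128248 (Y = -4*((-10688 - 16572) - 4802) = -4*(-27260 - 4802) = -4*(-32062) = 128248)
29372 - 1/(o + Y) = 29372 - 1/(3810 + 128248) = 29372 - 1/132058 = 3878807575/132058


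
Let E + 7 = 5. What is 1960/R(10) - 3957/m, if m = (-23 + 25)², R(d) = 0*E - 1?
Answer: -11797/4 ≈ -2949.3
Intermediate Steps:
E = -2 (E = -7 + 5 = -2)
R(d) = -1 (R(d) = 0*(-2) - 1 = 0 - 1 = -1)
m = 4 (m = 2² = 4)
1960/R(10) - 3957/m = 1960/(-1) - 3957/4 = 1960*(-1) - 3957*¼ = -1960 - 3957/4 = -11797/4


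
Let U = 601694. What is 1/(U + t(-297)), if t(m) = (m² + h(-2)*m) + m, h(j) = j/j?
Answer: 1/689309 ≈ 1.4507e-6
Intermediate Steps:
h(j) = 1
t(m) = m² + 2*m (t(m) = (m² + 1*m) + m = (m² + m) + m = (m + m²) + m = m² + 2*m)
1/(U + t(-297)) = 1/(601694 - 297*(2 - 297)) = 1/(601694 - 297*(-295)) = 1/(601694 + 87615) = 1/689309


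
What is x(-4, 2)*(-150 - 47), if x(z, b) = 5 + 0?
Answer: -985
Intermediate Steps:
x(z, b) = 5
x(-4, 2)*(-150 - 47) = 5*(-150 - 47) = 5*(-197) = -985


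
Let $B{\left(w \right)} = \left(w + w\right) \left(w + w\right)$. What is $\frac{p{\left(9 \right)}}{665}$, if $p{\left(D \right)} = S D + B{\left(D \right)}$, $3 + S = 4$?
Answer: $\frac{333}{665} \approx 0.50075$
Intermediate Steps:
$B{\left(w \right)} = 4 w^{2}$ ($B{\left(w \right)} = 2 w 2 w = 4 w^{2}$)
$S = 1$ ($S = -3 + 4 = 1$)
$p{\left(D \right)} = D + 4 D^{2}$ ($p{\left(D \right)} = 1 D + 4 D^{2} = D + 4 D^{2}$)
$\frac{p{\left(9 \right)}}{665} = \frac{9 \left(1 + 4 \cdot 9\right)}{665} = 9 \left(1 + 36\right) \frac{1}{665} = 9 \cdot 37 \cdot \frac{1}{665} = 333 \cdot \frac{1}{665} = \frac{333}{665}$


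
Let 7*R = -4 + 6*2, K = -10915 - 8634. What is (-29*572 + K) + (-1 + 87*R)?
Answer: -252270/7 ≈ -36039.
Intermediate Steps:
K = -19549
R = 8/7 (R = (-4 + 6*2)/7 = (-4 + 12)/7 = (⅐)*8 = 8/7 ≈ 1.1429)
(-29*572 + K) + (-1 + 87*R) = (-29*572 - 19549) + (-1 + 87*(8/7)) = (-16588 - 19549) + (-1 + 696/7) = -36137 + 689/7 = -252270/7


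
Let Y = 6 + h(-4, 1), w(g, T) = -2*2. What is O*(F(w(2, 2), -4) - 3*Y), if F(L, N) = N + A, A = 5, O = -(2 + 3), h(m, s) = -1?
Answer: 70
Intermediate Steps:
w(g, T) = -4
O = -5 (O = -1*5 = -5)
F(L, N) = 5 + N (F(L, N) = N + 5 = 5 + N)
Y = 5 (Y = 6 - 1 = 5)
O*(F(w(2, 2), -4) - 3*Y) = -5*((5 - 4) - 3*5) = -5*(1 - 15) = -5*(-14) = 70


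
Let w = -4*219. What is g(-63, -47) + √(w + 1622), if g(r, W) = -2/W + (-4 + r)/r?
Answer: 3275/2961 + √746 ≈ 28.419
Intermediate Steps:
g(r, W) = -2/W + (-4 + r)/r
w = -876
g(-63, -47) + √(w + 1622) = (1 - 4/(-63) - 2/(-47)) + √(-876 + 1622) = (1 - 4*(-1/63) - 2*(-1/47)) + √746 = (1 + 4/63 + 2/47) + √746 = 3275/2961 + √746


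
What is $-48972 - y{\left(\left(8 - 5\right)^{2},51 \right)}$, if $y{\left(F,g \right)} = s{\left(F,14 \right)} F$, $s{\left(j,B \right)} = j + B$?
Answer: $-49179$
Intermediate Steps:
$s{\left(j,B \right)} = B + j$
$y{\left(F,g \right)} = F \left(14 + F\right)$ ($y{\left(F,g \right)} = \left(14 + F\right) F = F \left(14 + F\right)$)
$-48972 - y{\left(\left(8 - 5\right)^{2},51 \right)} = -48972 - \left(8 - 5\right)^{2} \left(14 + \left(8 - 5\right)^{2}\right) = -48972 - 3^{2} \left(14 + 3^{2}\right) = -48972 - 9 \left(14 + 9\right) = -48972 - 9 \cdot 23 = -48972 - 207 = -49179$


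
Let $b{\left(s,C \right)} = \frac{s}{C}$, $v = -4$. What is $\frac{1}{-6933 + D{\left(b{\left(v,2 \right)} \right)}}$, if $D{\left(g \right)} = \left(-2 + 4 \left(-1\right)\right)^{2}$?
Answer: $- \frac{1}{6897} \approx -0.00014499$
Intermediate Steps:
$D{\left(g \right)} = 36$ ($D{\left(g \right)} = \left(-2 - 4\right)^{2} = \left(-6\right)^{2} = 36$)
$\frac{1}{-6933 + D{\left(b{\left(v,2 \right)} \right)}} = \frac{1}{-6933 + 36} = \frac{1}{-6897} = - \frac{1}{6897}$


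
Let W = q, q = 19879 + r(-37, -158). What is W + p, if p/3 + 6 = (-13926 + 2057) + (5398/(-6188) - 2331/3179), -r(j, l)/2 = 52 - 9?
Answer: -9162833761/578578 ≈ -15837.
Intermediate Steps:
r(j, l) = -86 (r(j, l) = -2*(52 - 9) = -2*43 = -86)
q = 19793 (q = 19879 - 86 = 19793)
W = 19793
p = -20614628115/578578 (p = -18 + 3*((-13926 + 2057) + (5398/(-6188) - 2331/3179)) = -18 + 3*(-11869 + (5398*(-1/6188) - 2331*1/3179)) = -18 + 3*(-11869 + (-2699/3094 - 2331/3179)) = -18 + 3*(-11869 - 928955/578578) = -18 + 3*(-6868071237/578578) = -18 - 20604213711/578578 = -20614628115/578578 ≈ -35630.)
W + p = 19793 - 20614628115/578578 = -9162833761/578578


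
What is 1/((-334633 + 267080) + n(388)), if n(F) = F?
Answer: -1/67165 ≈ -1.4889e-5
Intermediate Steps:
1/((-334633 + 267080) + n(388)) = 1/((-334633 + 267080) + 388) = 1/(-67553 + 388) = 1/(-67165) = -1/67165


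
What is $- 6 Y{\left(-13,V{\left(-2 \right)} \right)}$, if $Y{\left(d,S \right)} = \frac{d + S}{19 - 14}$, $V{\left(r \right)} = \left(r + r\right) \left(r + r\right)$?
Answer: $- \frac{18}{5} \approx -3.6$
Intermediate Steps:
$V{\left(r \right)} = 4 r^{2}$ ($V{\left(r \right)} = 2 r 2 r = 4 r^{2}$)
$Y{\left(d,S \right)} = \frac{S}{5} + \frac{d}{5}$ ($Y{\left(d,S \right)} = \frac{S + d}{5} = \left(S + d\right) \frac{1}{5} = \frac{S}{5} + \frac{d}{5}$)
$- 6 Y{\left(-13,V{\left(-2 \right)} \right)} = - 6 \left(\frac{4 \left(-2\right)^{2}}{5} + \frac{1}{5} \left(-13\right)\right) = - 6 \left(\frac{4 \cdot 4}{5} - \frac{13}{5}\right) = - 6 \left(\frac{1}{5} \cdot 16 - \frac{13}{5}\right) = - 6 \left(\frac{16}{5} - \frac{13}{5}\right) = \left(-6\right) \frac{3}{5} = - \frac{18}{5}$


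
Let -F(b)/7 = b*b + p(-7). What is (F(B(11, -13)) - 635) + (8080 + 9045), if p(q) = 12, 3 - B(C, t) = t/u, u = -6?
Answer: 590441/36 ≈ 16401.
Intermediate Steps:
B(C, t) = 3 + t/6 (B(C, t) = 3 - t/(-6) = 3 - t*(-1)/6 = 3 - (-1)*t/6 = 3 + t/6)
F(b) = -84 - 7*b² (F(b) = -7*(b*b + 12) = -7*(b² + 12) = -7*(12 + b²) = -84 - 7*b²)
(F(B(11, -13)) - 635) + (8080 + 9045) = ((-84 - 7*(3 + (⅙)*(-13))²) - 635) + (8080 + 9045) = ((-84 - 7*(3 - 13/6)²) - 635) + 17125 = ((-84 - 7*(⅚)²) - 635) + 17125 = ((-84 - 7*25/36) - 635) + 17125 = ((-84 - 175/36) - 635) + 17125 = (-3199/36 - 635) + 17125 = -26059/36 + 17125 = 590441/36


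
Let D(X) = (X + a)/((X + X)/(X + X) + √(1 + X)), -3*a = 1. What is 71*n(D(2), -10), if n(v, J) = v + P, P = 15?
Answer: 6035/6 + 355*√3/6 ≈ 1108.3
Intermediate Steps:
a = -⅓ (a = -⅓*1 = -⅓ ≈ -0.33333)
D(X) = (-⅓ + X)/(1 + √(1 + X)) (D(X) = (X - ⅓)/((X + X)/(X + X) + √(1 + X)) = (-⅓ + X)/((2*X)/((2*X)) + √(1 + X)) = (-⅓ + X)/((2*X)*(1/(2*X)) + √(1 + X)) = (-⅓ + X)/(1 + √(1 + X)))
n(v, J) = 15 + v (n(v, J) = v + 15 = 15 + v)
71*n(D(2), -10) = 71*(15 + (-⅓ + 2)/(1 + √(1 + 2))) = 71*(15 + (5/3)/(1 + √3)) = 71*(15 + 5/(3*(1 + √3))) = 1065 + 355/(3*(1 + √3))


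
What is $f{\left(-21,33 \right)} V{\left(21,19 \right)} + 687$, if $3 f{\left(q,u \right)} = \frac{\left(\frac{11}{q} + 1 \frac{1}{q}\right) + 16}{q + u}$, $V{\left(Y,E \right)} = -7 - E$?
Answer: $\frac{4731}{7} \approx 675.86$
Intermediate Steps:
$f{\left(q,u \right)} = \frac{16 + \frac{12}{q}}{3 \left(q + u\right)}$ ($f{\left(q,u \right)} = \frac{\left(\left(\frac{11}{q} + 1 \frac{1}{q}\right) + 16\right) \frac{1}{q + u}}{3} = \frac{\left(\left(\frac{11}{q} + \frac{1}{q}\right) + 16\right) \frac{1}{q + u}}{3} = \frac{\left(\frac{12}{q} + 16\right) \frac{1}{q + u}}{3} = \frac{\left(16 + \frac{12}{q}\right) \frac{1}{q + u}}{3} = \frac{\frac{1}{q + u} \left(16 + \frac{12}{q}\right)}{3} = \frac{16 + \frac{12}{q}}{3 \left(q + u\right)}$)
$f{\left(-21,33 \right)} V{\left(21,19 \right)} + 687 = \frac{4 \left(3 + 4 \left(-21\right)\right)}{3 \left(-21\right) \left(-21 + 33\right)} \left(-7 - 19\right) + 687 = \frac{4}{3} \left(- \frac{1}{21}\right) \frac{1}{12} \left(3 - 84\right) \left(-7 - 19\right) + 687 = \frac{4}{3} \left(- \frac{1}{21}\right) \frac{1}{12} \left(-81\right) \left(-26\right) + 687 = \frac{3}{7} \left(-26\right) + 687 = - \frac{78}{7} + 687 = \frac{4731}{7}$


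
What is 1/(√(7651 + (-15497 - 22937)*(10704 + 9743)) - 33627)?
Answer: -33627/1916627476 - 7*I*√16037803/1916627476 ≈ -1.7545e-5 - 1.4626e-5*I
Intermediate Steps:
1/(√(7651 + (-15497 - 22937)*(10704 + 9743)) - 33627) = 1/(√(7651 - 38434*20447) - 33627) = 1/(√(7651 - 785859998) - 33627) = 1/(√(-785852347) - 33627) = 1/(7*I*√16037803 - 33627) = 1/(-33627 + 7*I*√16037803)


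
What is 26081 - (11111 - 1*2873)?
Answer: 17843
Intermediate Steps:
26081 - (11111 - 1*2873) = 26081 - (11111 - 2873) = 26081 - 1*8238 = 26081 - 8238 = 17843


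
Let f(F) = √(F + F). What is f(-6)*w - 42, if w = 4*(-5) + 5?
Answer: -42 - 30*I*√3 ≈ -42.0 - 51.962*I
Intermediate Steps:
w = -15 (w = -20 + 5 = -15)
f(F) = √2*√F (f(F) = √(2*F) = √2*√F)
f(-6)*w - 42 = (√2*√(-6))*(-15) - 42 = (√2*(I*√6))*(-15) - 42 = (2*I*√3)*(-15) - 42 = -30*I*√3 - 42 = -42 - 30*I*√3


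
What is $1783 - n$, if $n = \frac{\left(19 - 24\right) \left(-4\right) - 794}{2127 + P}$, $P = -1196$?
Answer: $\frac{1660747}{931} \approx 1783.8$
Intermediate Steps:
$n = - \frac{774}{931}$ ($n = \frac{\left(19 - 24\right) \left(-4\right) - 794}{2127 - 1196} = \frac{\left(-5\right) \left(-4\right) - 794}{931} = \left(20 - 794\right) \frac{1}{931} = \left(-774\right) \frac{1}{931} = - \frac{774}{931} \approx -0.83136$)
$1783 - n = 1783 - - \frac{774}{931} = 1783 + \frac{774}{931} = \frac{1660747}{931}$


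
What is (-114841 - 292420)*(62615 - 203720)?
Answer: 57466563405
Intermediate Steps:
(-114841 - 292420)*(62615 - 203720) = -407261*(-141105) = 57466563405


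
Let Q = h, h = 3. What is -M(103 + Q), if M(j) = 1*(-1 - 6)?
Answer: 7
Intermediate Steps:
Q = 3
M(j) = -7 (M(j) = 1*(-7) = -7)
-M(103 + Q) = -1*(-7) = 7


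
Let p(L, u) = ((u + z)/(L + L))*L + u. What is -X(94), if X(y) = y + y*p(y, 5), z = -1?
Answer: -752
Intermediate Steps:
p(L, u) = -½ + 3*u/2 (p(L, u) = ((u - 1)/(L + L))*L + u = ((-1 + u)/((2*L)))*L + u = ((-1 + u)*(1/(2*L)))*L + u = ((-1 + u)/(2*L))*L + u = (-½ + u/2) + u = -½ + 3*u/2)
X(y) = 8*y (X(y) = y + y*(-½ + (3/2)*5) = y + y*(-½ + 15/2) = y + y*7 = y + 7*y = 8*y)
-X(94) = -8*94 = -1*752 = -752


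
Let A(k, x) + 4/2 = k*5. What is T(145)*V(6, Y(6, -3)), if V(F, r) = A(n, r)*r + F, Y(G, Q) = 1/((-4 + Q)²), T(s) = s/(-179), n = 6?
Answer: -6670/1253 ≈ -5.3232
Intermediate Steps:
T(s) = -s/179 (T(s) = s*(-1/179) = -s/179)
Y(G, Q) = (-4 + Q)⁻²
A(k, x) = -2 + 5*k (A(k, x) = -2 + k*5 = -2 + 5*k)
V(F, r) = F + 28*r (V(F, r) = (-2 + 5*6)*r + F = (-2 + 30)*r + F = 28*r + F = F + 28*r)
T(145)*V(6, Y(6, -3)) = (-1/179*145)*(6 + 28/(-4 - 3)²) = -145*(6 + 28/(-7)²)/179 = -145*(6 + 28*(1/49))/179 = -145*(6 + 4/7)/179 = -145/179*46/7 = -6670/1253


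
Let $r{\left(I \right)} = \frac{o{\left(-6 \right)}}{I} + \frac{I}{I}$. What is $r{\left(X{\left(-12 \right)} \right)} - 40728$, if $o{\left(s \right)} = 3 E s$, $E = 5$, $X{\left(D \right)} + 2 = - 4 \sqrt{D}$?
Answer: $\frac{2 \left(- 81454 \sqrt{3} + 20341 i\right)}{- i + 4 \sqrt{3}} \approx -40726.0 - 6.3626 i$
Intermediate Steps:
$X{\left(D \right)} = -2 - 4 \sqrt{D}$
$o{\left(s \right)} = 15 s$ ($o{\left(s \right)} = 3 \cdot 5 s = 15 s$)
$r{\left(I \right)} = 1 - \frac{90}{I}$ ($r{\left(I \right)} = \frac{15 \left(-6\right)}{I} + \frac{I}{I} = - \frac{90}{I} + 1 = 1 - \frac{90}{I}$)
$r{\left(X{\left(-12 \right)} \right)} - 40728 = \frac{-90 - \left(2 + 4 \sqrt{-12}\right)}{-2 - 4 \sqrt{-12}} - 40728 = \frac{-90 - \left(2 + 4 \cdot 2 i \sqrt{3}\right)}{-2 - 4 \cdot 2 i \sqrt{3}} - 40728 = \frac{-90 - \left(2 + 8 i \sqrt{3}\right)}{-2 - 8 i \sqrt{3}} - 40728 = \frac{-92 - 8 i \sqrt{3}}{-2 - 8 i \sqrt{3}} - 40728 = -40728 + \frac{-92 - 8 i \sqrt{3}}{-2 - 8 i \sqrt{3}}$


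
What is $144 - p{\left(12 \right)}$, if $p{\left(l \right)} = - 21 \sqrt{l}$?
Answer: $144 + 42 \sqrt{3} \approx 216.75$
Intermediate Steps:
$144 - p{\left(12 \right)} = 144 - - 21 \sqrt{12} = 144 - - 21 \cdot 2 \sqrt{3} = 144 - - 42 \sqrt{3} = 144 + 42 \sqrt{3}$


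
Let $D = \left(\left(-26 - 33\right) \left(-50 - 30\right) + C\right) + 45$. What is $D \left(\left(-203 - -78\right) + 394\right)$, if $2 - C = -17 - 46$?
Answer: $1299270$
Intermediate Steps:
$C = 65$ ($C = 2 - \left(-17 - 46\right) = 2 - -63 = 2 + 63 = 65$)
$D = 4830$ ($D = \left(\left(-26 - 33\right) \left(-50 - 30\right) + 65\right) + 45 = \left(\left(-59\right) \left(-80\right) + 65\right) + 45 = \left(4720 + 65\right) + 45 = 4785 + 45 = 4830$)
$D \left(\left(-203 - -78\right) + 394\right) = 4830 \left(\left(-203 - -78\right) + 394\right) = 4830 \left(\left(-203 + 78\right) + 394\right) = 4830 \left(-125 + 394\right) = 4830 \cdot 269 = 1299270$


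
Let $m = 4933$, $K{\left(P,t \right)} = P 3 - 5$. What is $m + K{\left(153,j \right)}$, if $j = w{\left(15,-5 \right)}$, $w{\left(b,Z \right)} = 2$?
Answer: $5387$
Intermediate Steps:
$j = 2$
$K{\left(P,t \right)} = -5 + 3 P$ ($K{\left(P,t \right)} = 3 P - 5 = -5 + 3 P$)
$m + K{\left(153,j \right)} = 4933 + \left(-5 + 3 \cdot 153\right) = 4933 + \left(-5 + 459\right) = 4933 + 454 = 5387$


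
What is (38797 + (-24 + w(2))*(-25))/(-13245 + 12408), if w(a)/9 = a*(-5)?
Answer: -41647/837 ≈ -49.757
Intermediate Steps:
w(a) = -45*a (w(a) = 9*(a*(-5)) = 9*(-5*a) = -45*a)
(38797 + (-24 + w(2))*(-25))/(-13245 + 12408) = (38797 + (-24 - 45*2)*(-25))/(-13245 + 12408) = (38797 + (-24 - 90)*(-25))/(-837) = (38797 - 114*(-25))*(-1/837) = (38797 + 2850)*(-1/837) = 41647*(-1/837) = -41647/837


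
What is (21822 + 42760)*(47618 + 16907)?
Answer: 4167153550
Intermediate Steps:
(21822 + 42760)*(47618 + 16907) = 64582*64525 = 4167153550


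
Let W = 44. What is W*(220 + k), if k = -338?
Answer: -5192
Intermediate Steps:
W*(220 + k) = 44*(220 - 338) = 44*(-118) = -5192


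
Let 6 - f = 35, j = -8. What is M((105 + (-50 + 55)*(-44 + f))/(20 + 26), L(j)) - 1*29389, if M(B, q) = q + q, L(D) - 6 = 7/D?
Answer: -117515/4 ≈ -29379.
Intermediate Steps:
L(D) = 6 + 7/D
f = -29 (f = 6 - 1*35 = 6 - 35 = -29)
M(B, q) = 2*q
M((105 + (-50 + 55)*(-44 + f))/(20 + 26), L(j)) - 1*29389 = 2*(6 + 7/(-8)) - 1*29389 = 2*(6 + 7*(-⅛)) - 29389 = 2*(6 - 7/8) - 29389 = 2*(41/8) - 29389 = 41/4 - 29389 = -117515/4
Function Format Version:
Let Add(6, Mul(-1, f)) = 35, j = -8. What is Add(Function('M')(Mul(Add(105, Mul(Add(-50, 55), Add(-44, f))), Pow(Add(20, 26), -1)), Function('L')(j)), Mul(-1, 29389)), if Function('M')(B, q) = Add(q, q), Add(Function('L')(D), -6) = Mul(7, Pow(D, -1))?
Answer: Rational(-117515, 4) ≈ -29379.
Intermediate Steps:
Function('L')(D) = Add(6, Mul(7, Pow(D, -1)))
f = -29 (f = Add(6, Mul(-1, 35)) = Add(6, -35) = -29)
Function('M')(B, q) = Mul(2, q)
Add(Function('M')(Mul(Add(105, Mul(Add(-50, 55), Add(-44, f))), Pow(Add(20, 26), -1)), Function('L')(j)), Mul(-1, 29389)) = Add(Mul(2, Add(6, Mul(7, Pow(-8, -1)))), Mul(-1, 29389)) = Add(Mul(2, Add(6, Mul(7, Rational(-1, 8)))), -29389) = Add(Mul(2, Add(6, Rational(-7, 8))), -29389) = Add(Mul(2, Rational(41, 8)), -29389) = Add(Rational(41, 4), -29389) = Rational(-117515, 4)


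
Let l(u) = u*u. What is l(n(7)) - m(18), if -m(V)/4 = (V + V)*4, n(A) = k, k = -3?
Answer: 585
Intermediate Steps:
n(A) = -3
l(u) = u²
m(V) = -32*V (m(V) = -4*(V + V)*4 = -4*2*V*4 = -32*V)
l(n(7)) - m(18) = (-3)² - (-32)*18 = 9 - 1*(-576) = 9 + 576 = 585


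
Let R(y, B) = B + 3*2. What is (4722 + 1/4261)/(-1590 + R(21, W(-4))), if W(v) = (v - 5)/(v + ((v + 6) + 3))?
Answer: -20120443/6787773 ≈ -2.9642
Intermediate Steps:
W(v) = (-5 + v)/(9 + 2*v) (W(v) = (-5 + v)/(v + ((6 + v) + 3)) = (-5 + v)/(v + (9 + v)) = (-5 + v)/(9 + 2*v))
R(y, B) = 6 + B (R(y, B) = B + 6 = 6 + B)
(4722 + 1/4261)/(-1590 + R(21, W(-4))) = (4722 + 1/4261)/(-1590 + (6 + (-5 - 4)/(9 + 2*(-4)))) = (4722 + 1/4261)/(-1590 + (6 - 9/(9 - 8))) = 20120443/(4261*(-1590 + (6 - 9/1))) = 20120443/(4261*(-1590 + (6 + 1*(-9)))) = 20120443/(4261*(-1590 + (6 - 9))) = 20120443/(4261*(-1590 - 3)) = (20120443/4261)/(-1593) = (20120443/4261)*(-1/1593) = -20120443/6787773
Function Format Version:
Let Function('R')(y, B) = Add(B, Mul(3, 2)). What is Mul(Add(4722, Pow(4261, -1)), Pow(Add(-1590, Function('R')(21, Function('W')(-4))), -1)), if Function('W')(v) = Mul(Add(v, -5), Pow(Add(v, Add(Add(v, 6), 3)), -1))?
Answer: Rational(-20120443, 6787773) ≈ -2.9642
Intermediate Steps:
Function('W')(v) = Mul(Pow(Add(9, Mul(2, v)), -1), Add(-5, v)) (Function('W')(v) = Mul(Add(-5, v), Pow(Add(v, Add(Add(6, v), 3)), -1)) = Mul(Add(-5, v), Pow(Add(v, Add(9, v)), -1)) = Mul(Add(-5, v), Pow(Add(9, Mul(2, v)), -1)) = Mul(Pow(Add(9, Mul(2, v)), -1), Add(-5, v)))
Function('R')(y, B) = Add(6, B) (Function('R')(y, B) = Add(B, 6) = Add(6, B))
Mul(Add(4722, Pow(4261, -1)), Pow(Add(-1590, Function('R')(21, Function('W')(-4))), -1)) = Mul(Add(4722, Pow(4261, -1)), Pow(Add(-1590, Add(6, Mul(Pow(Add(9, Mul(2, -4)), -1), Add(-5, -4)))), -1)) = Mul(Add(4722, Rational(1, 4261)), Pow(Add(-1590, Add(6, Mul(Pow(Add(9, -8), -1), -9))), -1)) = Mul(Rational(20120443, 4261), Pow(Add(-1590, Add(6, Mul(Pow(1, -1), -9))), -1)) = Mul(Rational(20120443, 4261), Pow(Add(-1590, Add(6, Mul(1, -9))), -1)) = Mul(Rational(20120443, 4261), Pow(Add(-1590, Add(6, -9)), -1)) = Mul(Rational(20120443, 4261), Pow(Add(-1590, -3), -1)) = Mul(Rational(20120443, 4261), Pow(-1593, -1)) = Mul(Rational(20120443, 4261), Rational(-1, 1593)) = Rational(-20120443, 6787773)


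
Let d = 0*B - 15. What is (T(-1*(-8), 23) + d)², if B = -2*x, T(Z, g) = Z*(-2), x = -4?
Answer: 961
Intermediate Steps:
T(Z, g) = -2*Z
B = 8 (B = -2*(-4) = 8)
d = -15 (d = 0*8 - 15 = 0 - 15 = -15)
(T(-1*(-8), 23) + d)² = (-(-2)*(-8) - 15)² = (-2*8 - 15)² = (-16 - 15)² = (-31)² = 961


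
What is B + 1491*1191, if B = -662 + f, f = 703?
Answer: 1775822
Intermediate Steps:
B = 41 (B = -662 + 703 = 41)
B + 1491*1191 = 41 + 1491*1191 = 41 + 1775781 = 1775822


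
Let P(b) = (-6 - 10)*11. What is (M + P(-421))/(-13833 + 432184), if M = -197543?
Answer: -197719/418351 ≈ -0.47262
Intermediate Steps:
P(b) = -176 (P(b) = -16*11 = -176)
(M + P(-421))/(-13833 + 432184) = (-197543 - 176)/(-13833 + 432184) = -197719/418351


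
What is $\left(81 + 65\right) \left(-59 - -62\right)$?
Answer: $438$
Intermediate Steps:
$\left(81 + 65\right) \left(-59 - -62\right) = 146 \left(-59 + 62\right) = 146 \cdot 3 = 438$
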